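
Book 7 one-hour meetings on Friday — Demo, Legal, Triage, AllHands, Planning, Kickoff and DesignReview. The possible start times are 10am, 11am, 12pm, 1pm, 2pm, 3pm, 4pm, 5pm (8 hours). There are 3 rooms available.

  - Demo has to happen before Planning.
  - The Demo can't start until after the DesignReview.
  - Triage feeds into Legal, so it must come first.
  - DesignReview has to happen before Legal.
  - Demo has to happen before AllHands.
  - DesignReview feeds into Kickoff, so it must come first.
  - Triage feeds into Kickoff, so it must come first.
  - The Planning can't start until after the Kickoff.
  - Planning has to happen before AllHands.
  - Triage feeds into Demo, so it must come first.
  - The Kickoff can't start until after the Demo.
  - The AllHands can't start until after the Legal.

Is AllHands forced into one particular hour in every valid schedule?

No

AllHands can be 2pm (e.g. Planning -> 1pm, Legal -> 11am, AllHands -> 2pm, DesignReview -> 10am, Triage -> 10am, Kickoff -> 12pm, Demo -> 11am) or 3pm (e.g. DesignReview -> 10am, Legal -> 11am, Kickoff -> 12pm, Triage -> 10am, AllHands -> 3pm, Planning -> 1pm, Demo -> 11am).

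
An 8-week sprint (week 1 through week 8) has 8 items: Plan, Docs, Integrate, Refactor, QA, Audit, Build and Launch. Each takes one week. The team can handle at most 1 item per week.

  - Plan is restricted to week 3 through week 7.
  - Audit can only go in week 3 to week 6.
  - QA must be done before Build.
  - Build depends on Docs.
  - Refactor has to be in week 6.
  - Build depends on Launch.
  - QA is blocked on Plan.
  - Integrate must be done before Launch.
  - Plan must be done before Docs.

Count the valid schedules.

Splitting on Plan: it can be week 3 (4), week 4 (2). Listing each branch's schedules as (Docs, Integrate, Refactor, QA, Audit, Build, Launch) by week number:
Plan=week 3: (4,1,6,7,5,8,2) (5,1,6,7,4,8,2) (7,1,6,4,5,8,2) (7,1,6,5,4,8,2) — 4.
Plan=week 4: (5,1,6,7,3,8,2) (7,1,6,5,3,8,2) — 2.
Summing: 4 + 2 = 6.

6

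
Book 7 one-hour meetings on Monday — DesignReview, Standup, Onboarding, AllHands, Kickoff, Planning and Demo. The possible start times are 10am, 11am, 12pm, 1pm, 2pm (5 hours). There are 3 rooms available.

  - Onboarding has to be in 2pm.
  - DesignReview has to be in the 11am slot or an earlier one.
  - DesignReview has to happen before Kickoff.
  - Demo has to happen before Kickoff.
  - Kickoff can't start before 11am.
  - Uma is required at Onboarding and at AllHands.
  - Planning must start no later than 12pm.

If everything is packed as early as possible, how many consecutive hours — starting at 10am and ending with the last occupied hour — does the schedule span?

The precedence chain requires at least 2 distinct hours.
With at most 3 per hour and 7 meetings, at least 3 hours are needed.
Onboarding can't be placed before 2pm — that is hour 5 counting from 10am — so the schedule must run through at least 5 hours.
5 works (last occupied hour: 2pm): for example Standup in 11am; Planning in 10am; Kickoff in 11am; DesignReview in 10am; AllHands in 11am; Onboarding in 2pm; Demo in 10am.

5 hours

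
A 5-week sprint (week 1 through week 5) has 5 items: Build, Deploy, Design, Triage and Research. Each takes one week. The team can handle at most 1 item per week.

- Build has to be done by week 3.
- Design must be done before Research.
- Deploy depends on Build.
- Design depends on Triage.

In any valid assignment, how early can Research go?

week 4

Precedence pushes Research to at least week 3.
Research at week 4 is achievable: Deploy -> week 5; Build -> week 1; Research -> week 4; Triage -> week 2; Design -> week 3.
Nothing earlier works — the capacity limit rule out every week before week 4.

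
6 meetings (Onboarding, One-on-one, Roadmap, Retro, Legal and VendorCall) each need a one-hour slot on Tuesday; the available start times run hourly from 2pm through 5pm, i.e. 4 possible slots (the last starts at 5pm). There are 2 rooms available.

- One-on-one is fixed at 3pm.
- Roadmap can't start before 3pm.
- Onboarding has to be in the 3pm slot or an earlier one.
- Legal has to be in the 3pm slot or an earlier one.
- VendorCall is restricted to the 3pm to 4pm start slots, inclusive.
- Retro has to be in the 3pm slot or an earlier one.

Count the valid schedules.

Splitting on Onboarding: it can be 2pm (4), 3pm (2). Listing each branch's schedules as (One-on-one, Roadmap, Retro, Legal, VendorCall):
Onboarding=2pm: (3pm,4pm,2pm,3pm,4pm) (3pm,4pm,3pm,2pm,4pm) (3pm,5pm,2pm,3pm,4pm) (3pm,5pm,3pm,2pm,4pm) — 4.
Onboarding=3pm: (3pm,4pm,2pm,2pm,4pm) (3pm,5pm,2pm,2pm,4pm) — 2.
Summing: 4 + 2 = 6.

6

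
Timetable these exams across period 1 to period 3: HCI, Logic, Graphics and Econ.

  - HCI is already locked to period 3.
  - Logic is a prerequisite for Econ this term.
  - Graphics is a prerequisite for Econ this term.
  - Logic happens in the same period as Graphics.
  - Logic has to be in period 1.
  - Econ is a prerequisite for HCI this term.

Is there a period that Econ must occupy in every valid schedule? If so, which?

Logic is fixed at period 1 and must come before Econ, so Econ is at least period 2.
HCI is fixed at period 3 and must come after Econ, so Econ is at most period 2.
So Econ must be period 2.

period 2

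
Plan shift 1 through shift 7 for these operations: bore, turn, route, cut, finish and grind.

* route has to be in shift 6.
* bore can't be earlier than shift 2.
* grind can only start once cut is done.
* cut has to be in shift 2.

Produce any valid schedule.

finish -> shift 1, bore -> shift 2, turn -> shift 1, cut -> shift 2, route -> shift 6, grind -> shift 3

Checking: cut(shift 2) before grind(shift 3); cut=shift 2 in [shift 2,shift 2]; bore=shift 2 in [shift 2,shift 7]; route=shift 6 in [shift 6,shift 6].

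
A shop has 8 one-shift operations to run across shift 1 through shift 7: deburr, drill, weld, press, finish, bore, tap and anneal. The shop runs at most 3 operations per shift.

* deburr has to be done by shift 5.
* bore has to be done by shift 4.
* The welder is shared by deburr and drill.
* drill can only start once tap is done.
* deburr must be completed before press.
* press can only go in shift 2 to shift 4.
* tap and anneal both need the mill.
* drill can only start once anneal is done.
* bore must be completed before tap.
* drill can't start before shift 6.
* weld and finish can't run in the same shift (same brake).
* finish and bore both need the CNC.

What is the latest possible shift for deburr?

Deburr's own window allows nothing later than shift 5; downstream work caps deburr at shift 3.
deburr at shift 3 is achievable: press in shift 4, drill in shift 6, tap in shift 2, bore in shift 1, anneal in shift 1, deburr in shift 3, finish in shift 2, weld in shift 1.

shift 3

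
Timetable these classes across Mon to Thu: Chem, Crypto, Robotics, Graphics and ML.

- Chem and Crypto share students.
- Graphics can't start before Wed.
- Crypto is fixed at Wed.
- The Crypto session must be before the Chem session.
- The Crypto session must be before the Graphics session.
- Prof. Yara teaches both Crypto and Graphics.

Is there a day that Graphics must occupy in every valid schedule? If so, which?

Graphics's window is Wed–Thu.
Crypto is fixed at Wed, and Graphics can't share a day with Crypto.
So Graphics must be Thu.

Thu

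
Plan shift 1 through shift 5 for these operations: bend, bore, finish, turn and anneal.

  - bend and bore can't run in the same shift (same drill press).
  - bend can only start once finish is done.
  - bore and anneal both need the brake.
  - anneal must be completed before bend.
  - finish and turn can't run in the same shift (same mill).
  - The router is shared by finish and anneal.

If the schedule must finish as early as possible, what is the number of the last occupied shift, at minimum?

The precedence chain requires at least 2 distinct shifts.
Could 2 shifts be enough, i.e. nothing placed later than shift 2? No: bend must come after finish (at shift 1 or later) → {shift 2}; finish must come before bend (at shift 2 or earlier) → {shift 1}; anneal must come before bend (at shift 2 or earlier) → {shift 1}; anneal can't share with finish (shift 1) → nothing is left.
So 2 shifts is not enough.
3 works (last occupied shift: shift 3): for example finish in shift 1, bore in shift 1, anneal in shift 2, bend in shift 3, turn in shift 2.

3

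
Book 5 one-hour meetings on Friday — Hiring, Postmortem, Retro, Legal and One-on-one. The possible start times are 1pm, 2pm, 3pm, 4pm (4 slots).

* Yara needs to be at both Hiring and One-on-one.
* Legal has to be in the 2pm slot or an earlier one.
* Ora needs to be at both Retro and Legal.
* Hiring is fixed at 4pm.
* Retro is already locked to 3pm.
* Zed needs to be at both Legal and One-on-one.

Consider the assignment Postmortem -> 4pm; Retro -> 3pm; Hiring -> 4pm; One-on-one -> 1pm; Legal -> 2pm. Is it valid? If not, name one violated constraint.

Valid

Ora needs to be at both Retro and Legal — holds.
Retro is already locked to 3pm — holds.
Legal has to be in the 2pm slot or an earlier one — holds.
Zed needs to be at both Legal and One-on-one — holds.
Yara needs to be at both Hiring and One-on-one — holds.
Hiring is fixed at 4pm — holds.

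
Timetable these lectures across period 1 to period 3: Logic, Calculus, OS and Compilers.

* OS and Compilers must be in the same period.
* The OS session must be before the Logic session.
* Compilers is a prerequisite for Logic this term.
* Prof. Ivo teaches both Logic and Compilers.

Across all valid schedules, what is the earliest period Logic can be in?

Precedence pushes Logic to at least period 2.
Logic at period 2 is achievable: Logic -> period 2, Calculus -> period 1, Compilers -> period 1, OS -> period 1.

period 2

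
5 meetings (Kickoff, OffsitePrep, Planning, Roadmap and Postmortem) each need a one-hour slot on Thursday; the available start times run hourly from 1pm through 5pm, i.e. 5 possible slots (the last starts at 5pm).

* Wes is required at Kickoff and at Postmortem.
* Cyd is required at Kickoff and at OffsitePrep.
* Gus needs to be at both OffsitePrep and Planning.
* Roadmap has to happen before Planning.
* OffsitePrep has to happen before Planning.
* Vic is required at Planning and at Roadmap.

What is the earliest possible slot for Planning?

2pm

Precedence pushes Planning to at least 2pm.
Planning at 2pm is achievable: Roadmap in 1pm; Postmortem in 1pm; Planning in 2pm; OffsitePrep in 1pm; Kickoff in 2pm.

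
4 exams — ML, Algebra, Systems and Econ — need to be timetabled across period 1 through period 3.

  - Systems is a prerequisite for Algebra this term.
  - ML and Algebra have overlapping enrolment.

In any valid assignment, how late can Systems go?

Downstream work caps Systems at period 2.
Systems at period 2 is achievable: ML -> period 1; Econ -> period 1; Systems -> period 2; Algebra -> period 3.

period 2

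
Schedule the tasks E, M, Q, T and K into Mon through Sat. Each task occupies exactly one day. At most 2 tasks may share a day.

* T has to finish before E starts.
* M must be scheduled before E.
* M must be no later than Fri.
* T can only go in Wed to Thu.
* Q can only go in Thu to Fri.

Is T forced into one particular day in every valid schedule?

No

T can be Wed (e.g. E=Thu, K=Mon, T=Wed, M=Mon, Q=Thu) or Thu (e.g. K in Mon, T in Thu, E in Fri, M in Mon, Q in Thu).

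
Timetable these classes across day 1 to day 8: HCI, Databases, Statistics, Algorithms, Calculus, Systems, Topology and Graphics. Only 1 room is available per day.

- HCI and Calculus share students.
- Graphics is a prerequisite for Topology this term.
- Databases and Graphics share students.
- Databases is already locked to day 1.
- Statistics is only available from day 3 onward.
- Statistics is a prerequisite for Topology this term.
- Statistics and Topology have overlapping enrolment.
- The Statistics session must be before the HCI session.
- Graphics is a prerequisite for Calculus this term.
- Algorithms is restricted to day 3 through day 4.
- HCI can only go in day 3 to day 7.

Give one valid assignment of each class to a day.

Graphics in day 2; Topology in day 6; Algorithms in day 3; HCI in day 5; Systems in day 8; Statistics in day 4; Databases in day 1; Calculus in day 7

Checking: Statistics(day 4) before Topology(day 6); Graphics(day 2) before Topology(day 6); Graphics(day 2) before Calculus(day 7); Statistics(day 4) before HCI(day 5); Statistics(day 4) != Topology(day 6); HCI(day 5) != Calculus(day 7); Databases(day 1) != Graphics(day 2); Databases=day 1 in [day 1,day 1]; Statistics=day 4 in [day 3,day 8]; Algorithms=day 3 in [day 3,day 4]; HCI=day 5 in [day 3,day 7]; max 1 per day (cap 1).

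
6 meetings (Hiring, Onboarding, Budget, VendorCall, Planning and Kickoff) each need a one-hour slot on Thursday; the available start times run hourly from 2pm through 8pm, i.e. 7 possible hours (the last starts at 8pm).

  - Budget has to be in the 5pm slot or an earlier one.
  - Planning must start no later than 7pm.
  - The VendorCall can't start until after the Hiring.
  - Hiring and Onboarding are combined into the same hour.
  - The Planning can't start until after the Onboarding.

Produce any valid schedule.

Hiring -> 2pm; Planning -> 3pm; VendorCall -> 3pm; Budget -> 2pm; Onboarding -> 2pm; Kickoff -> 2pm

Checking: Hiring(2pm) before VendorCall(3pm); Onboarding(2pm) before Planning(3pm); Hiring = Onboarding = 2pm; Planning=3pm in [2pm,7pm]; Budget=2pm in [2pm,5pm].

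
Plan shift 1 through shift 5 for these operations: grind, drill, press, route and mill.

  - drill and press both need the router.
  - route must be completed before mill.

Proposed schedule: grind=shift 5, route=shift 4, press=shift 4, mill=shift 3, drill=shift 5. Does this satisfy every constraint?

No — it violates: route must be completed before mill

route must be completed before mill — violated.
drill and press both need the router — holds.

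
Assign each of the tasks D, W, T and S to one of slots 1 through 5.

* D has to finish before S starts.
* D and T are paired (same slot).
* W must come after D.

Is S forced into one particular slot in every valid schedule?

No

S can be 2 (e.g. S=2; T=1; W=2; D=1) or 3 (e.g. D in 1, W in 2, T in 1, S in 3).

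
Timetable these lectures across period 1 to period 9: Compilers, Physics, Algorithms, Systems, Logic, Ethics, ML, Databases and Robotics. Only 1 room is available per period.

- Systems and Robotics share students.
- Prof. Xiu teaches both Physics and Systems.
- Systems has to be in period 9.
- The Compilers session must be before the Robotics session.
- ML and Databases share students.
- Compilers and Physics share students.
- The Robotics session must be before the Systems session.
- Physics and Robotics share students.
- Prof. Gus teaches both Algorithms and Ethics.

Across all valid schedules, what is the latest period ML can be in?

period 8

ML at period 8 is achievable: Physics -> period 3; Compilers -> period 1; Robotics -> period 2; Logic -> period 5; Systems -> period 9; Algorithms -> period 4; Ethics -> period 6; ML -> period 8; Databases -> period 7.
Nothing later works — the conflict and capacity constraints rule out every period after period 8.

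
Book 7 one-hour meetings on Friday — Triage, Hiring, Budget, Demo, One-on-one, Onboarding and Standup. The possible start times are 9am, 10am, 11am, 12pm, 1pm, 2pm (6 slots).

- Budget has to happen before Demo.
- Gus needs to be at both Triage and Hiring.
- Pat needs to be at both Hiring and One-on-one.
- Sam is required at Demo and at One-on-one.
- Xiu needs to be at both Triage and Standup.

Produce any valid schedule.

Hiring -> 10am; Triage -> 9am; Demo -> 10am; Onboarding -> 9am; Budget -> 9am; One-on-one -> 9am; Standup -> 10am

Checking: Budget(9am) before Demo(10am); Hiring(10am) != One-on-one(9am); Demo(10am) != One-on-one(9am); Triage(9am) != Hiring(10am); Triage(9am) != Standup(10am).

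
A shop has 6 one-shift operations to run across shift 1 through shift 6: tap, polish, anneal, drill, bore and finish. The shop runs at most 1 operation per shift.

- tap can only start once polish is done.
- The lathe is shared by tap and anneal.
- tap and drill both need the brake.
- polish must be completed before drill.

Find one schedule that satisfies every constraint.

drill=shift 3; finish=shift 6; anneal=shift 4; bore=shift 5; polish=shift 1; tap=shift 2

Checking: polish(shift 1) before tap(shift 2); polish(shift 1) before drill(shift 3); tap(shift 2) != drill(shift 3); tap(shift 2) != anneal(shift 4); max 1 per shift (cap 1).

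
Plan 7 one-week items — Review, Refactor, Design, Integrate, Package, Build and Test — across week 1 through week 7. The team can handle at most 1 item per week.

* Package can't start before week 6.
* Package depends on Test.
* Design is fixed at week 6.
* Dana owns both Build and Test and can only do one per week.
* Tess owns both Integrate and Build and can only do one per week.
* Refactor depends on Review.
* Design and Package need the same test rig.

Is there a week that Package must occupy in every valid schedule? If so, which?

week 7

Package's window is week 6–week 7.
Design is fixed at week 6, and Package can't share a week with Design.
So Package must be week 7.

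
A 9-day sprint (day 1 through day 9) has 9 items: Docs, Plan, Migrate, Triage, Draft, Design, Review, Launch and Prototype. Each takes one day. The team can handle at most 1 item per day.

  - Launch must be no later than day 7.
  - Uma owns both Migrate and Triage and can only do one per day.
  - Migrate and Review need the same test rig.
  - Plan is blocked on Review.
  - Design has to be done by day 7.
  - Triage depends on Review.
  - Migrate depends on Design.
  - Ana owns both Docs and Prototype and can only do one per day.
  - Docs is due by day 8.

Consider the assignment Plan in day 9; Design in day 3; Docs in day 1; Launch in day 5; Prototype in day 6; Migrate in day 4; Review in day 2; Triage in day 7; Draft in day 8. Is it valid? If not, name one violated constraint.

Valid

Migrate depends on Design — holds.
Docs is due by day 8 — holds.
Ana owns both Docs and Prototype and can only do one per day — holds.
Uma owns both Migrate and Triage and can only do one per day — holds.
The team can handle at most 1 item per day — holds.
Plan is blocked on Review — holds.
Design has to be done by day 7 — holds.
Launch must be no later than day 7 — holds.
Triage depends on Review — holds.
Migrate and Review need the same test rig — holds.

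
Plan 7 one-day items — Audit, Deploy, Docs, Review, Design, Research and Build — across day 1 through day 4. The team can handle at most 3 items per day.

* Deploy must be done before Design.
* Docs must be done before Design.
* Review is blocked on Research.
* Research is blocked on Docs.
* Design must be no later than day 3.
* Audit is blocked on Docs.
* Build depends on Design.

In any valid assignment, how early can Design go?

day 2

Precedence pushes Design to at least day 2; Design's own window allows nothing later than day 3.
Design at day 2 is achievable: Audit in day 2; Deploy in day 1; Review in day 3; Build in day 3; Research in day 2; Docs in day 1; Design in day 2.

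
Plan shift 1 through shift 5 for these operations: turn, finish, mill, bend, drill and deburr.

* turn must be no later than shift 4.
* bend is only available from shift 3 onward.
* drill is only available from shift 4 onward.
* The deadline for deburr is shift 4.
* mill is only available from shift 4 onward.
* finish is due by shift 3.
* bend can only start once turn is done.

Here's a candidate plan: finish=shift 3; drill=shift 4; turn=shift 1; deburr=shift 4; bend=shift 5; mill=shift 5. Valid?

turn must be no later than shift 4 — holds.
bend can only start once turn is done — holds.
mill is only available from shift 4 onward — holds.
The deadline for deburr is shift 4 — holds.
bend is only available from shift 3 onward — holds.
finish is due by shift 3 — holds.
drill is only available from shift 4 onward — holds.

Yes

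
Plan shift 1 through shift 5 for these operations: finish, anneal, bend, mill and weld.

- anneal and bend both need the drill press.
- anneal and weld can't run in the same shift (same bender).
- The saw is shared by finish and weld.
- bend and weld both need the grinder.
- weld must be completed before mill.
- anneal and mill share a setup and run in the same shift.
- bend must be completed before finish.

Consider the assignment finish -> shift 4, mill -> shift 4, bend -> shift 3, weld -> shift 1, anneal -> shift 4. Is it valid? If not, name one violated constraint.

weld must be completed before mill — holds.
bend must be completed before finish — holds.
bend and weld both need the grinder — holds.
The saw is shared by finish and weld — holds.
anneal and weld can't run in the same shift (same bender) — holds.
anneal and bend both need the drill press — holds.
anneal and mill share a setup and run in the same shift — holds.

Yes, all constraints hold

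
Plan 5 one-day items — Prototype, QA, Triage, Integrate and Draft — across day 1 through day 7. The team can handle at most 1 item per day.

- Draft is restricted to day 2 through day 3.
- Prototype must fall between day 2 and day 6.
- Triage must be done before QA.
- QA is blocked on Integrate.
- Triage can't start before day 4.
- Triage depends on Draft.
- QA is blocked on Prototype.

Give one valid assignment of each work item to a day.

Integrate in day 1; Draft in day 2; Triage in day 4; Prototype in day 3; QA in day 5

Checking: Prototype(day 3) before QA(day 5); Triage(day 4) before QA(day 5); Draft(day 2) before Triage(day 4); Integrate(day 1) before QA(day 5); Draft=day 2 in [day 2,day 3]; Triage=day 4 in [day 4,day 7]; Prototype=day 3 in [day 2,day 6]; max 1 per day (cap 1).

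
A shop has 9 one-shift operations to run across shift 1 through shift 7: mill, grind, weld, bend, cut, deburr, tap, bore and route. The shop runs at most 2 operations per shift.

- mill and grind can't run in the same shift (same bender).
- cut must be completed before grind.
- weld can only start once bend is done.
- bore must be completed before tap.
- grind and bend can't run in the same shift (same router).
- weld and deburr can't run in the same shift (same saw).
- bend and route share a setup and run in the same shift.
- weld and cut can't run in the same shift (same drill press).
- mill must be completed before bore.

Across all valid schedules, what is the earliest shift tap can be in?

Precedence pushes tap to at least shift 3.
tap at shift 3 is achievable: grind in shift 2; bore in shift 2; route in shift 4; weld in shift 5; cut in shift 1; deburr in shift 3; mill in shift 1; tap in shift 3; bend in shift 4.

shift 3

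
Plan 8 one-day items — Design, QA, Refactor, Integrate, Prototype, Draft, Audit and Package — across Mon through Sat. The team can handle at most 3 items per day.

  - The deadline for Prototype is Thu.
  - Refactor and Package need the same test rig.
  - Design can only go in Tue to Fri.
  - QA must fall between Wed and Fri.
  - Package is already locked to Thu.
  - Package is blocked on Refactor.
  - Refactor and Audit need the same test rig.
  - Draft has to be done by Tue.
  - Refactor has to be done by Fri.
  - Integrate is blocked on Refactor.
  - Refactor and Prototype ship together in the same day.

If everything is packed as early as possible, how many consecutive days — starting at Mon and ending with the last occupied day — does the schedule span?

The precedence chain requires at least 2 distinct days.
With at most 3 per day and 8 work items, at least 3 days are needed.
Package can't be placed before Thu — that is day 4 counting from Mon — so the schedule must run through at least 4 days.
4 works (last occupied day: Thu): for example Package -> Thu, Refactor -> Mon, Integrate -> Tue, Audit -> Tue, QA -> Wed, Draft -> Mon, Prototype -> Mon, Design -> Tue.

4 days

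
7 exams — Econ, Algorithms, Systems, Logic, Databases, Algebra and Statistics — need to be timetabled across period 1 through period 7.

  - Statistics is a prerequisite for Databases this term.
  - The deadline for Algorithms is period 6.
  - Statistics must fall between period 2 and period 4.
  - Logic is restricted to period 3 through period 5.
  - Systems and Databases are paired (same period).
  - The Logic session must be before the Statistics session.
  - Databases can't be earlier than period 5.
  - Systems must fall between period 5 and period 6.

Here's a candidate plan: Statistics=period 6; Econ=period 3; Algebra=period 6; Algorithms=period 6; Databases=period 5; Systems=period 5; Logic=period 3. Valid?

No. Statistics must fall between period 2 and period 4 is not satisfied.

The Logic session must be before the Statistics session — holds.
Systems and Databases are paired (same period) — holds.
Logic is restricted to period 3 through period 5 — holds.
The deadline for Algorithms is period 6 — holds.
Systems must fall between period 5 and period 6 — holds.
Statistics is a prerequisite for Databases this term — violated.
Statistics must fall between period 2 and period 4 — violated.
Databases can't be earlier than period 5 — holds.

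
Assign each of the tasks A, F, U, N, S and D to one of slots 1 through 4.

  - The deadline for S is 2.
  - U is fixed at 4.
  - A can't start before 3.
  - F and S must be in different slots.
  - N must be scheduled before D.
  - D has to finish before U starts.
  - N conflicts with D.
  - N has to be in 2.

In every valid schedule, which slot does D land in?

3

N is fixed at 2 and must come before D, so D is at least 3.
U is fixed at 4 and must come after D, so D is at most 3.
So D must be 3.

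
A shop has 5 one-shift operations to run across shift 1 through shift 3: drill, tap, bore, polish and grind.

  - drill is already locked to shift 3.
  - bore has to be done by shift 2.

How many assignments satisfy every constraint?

54

Splitting on tap: it can be shift 1 (18), shift 2 (18), shift 3 (18). Listing each branch's schedules as (drill, bore, polish, grind) by shift number:
tap=shift 1: (3,1,1,1) (3,1,1,2) (3,1,1,3) (3,1,2,1) (3,1,2,2) (3,1,2,3) (3,1,3,1) (3,1,3,2) (3,1,3,3) (3,2,1,1) (3,2,1,2) (3,2,1,3) (3,2,2,1) (3,2,2,2) (3,2,2,3) (3,2,3,1) (3,2,3,2) (3,2,3,3) — 18.
tap=shift 2: (3,1,1,1) (3,1,1,2) (3,1,1,3) (3,1,2,1) (3,1,2,2) (3,1,2,3) (3,1,3,1) (3,1,3,2) (3,1,3,3) (3,2,1,1) (3,2,1,2) (3,2,1,3) (3,2,2,1) (3,2,2,2) (3,2,2,3) (3,2,3,1) (3,2,3,2) (3,2,3,3) — 18.
tap=shift 3: (3,1,1,1) (3,1,1,2) (3,1,1,3) (3,1,2,1) (3,1,2,2) (3,1,2,3) (3,1,3,1) (3,1,3,2) (3,1,3,3) (3,2,1,1) (3,2,1,2) (3,2,1,3) (3,2,2,1) (3,2,2,2) (3,2,2,3) (3,2,3,1) (3,2,3,2) (3,2,3,3) — 18.
Summing: 18 + 18 + 18 = 54.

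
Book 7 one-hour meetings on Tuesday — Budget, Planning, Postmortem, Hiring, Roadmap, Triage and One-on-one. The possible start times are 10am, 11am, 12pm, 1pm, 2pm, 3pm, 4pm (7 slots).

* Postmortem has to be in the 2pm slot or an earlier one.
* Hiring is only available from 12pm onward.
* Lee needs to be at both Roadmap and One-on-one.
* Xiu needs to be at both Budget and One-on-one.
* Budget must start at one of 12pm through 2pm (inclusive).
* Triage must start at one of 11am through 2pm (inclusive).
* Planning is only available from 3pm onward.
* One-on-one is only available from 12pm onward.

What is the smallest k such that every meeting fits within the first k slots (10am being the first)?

6

Planning can't be placed before 3pm — that is slot 6 counting from 10am — so the schedule must run through at least 6 slots.
6 works (last occupied slot: 3pm): for example Budget -> 12pm, Postmortem -> 10am, One-on-one -> 1pm, Roadmap -> 10am, Triage -> 11am, Hiring -> 12pm, Planning -> 3pm.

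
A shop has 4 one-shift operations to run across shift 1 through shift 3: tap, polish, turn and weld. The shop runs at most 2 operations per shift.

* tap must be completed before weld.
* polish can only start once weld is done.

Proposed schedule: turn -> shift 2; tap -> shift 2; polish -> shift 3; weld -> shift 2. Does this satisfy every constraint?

polish can only start once weld is done — holds.
The shop runs at most 2 operations per shift — violated.
tap must be completed before weld — violated.

No. The shop runs at most 2 operations per shift is not satisfied.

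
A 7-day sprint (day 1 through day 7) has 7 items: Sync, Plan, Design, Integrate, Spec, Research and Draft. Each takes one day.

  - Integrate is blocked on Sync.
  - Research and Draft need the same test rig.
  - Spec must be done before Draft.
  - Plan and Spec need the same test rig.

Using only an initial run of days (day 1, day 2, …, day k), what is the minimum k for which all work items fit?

The precedence chain requires at least 2 distinct days.
2 works (last occupied day: day 2): for example Research=day 1; Draft=day 2; Spec=day 1; Plan=day 2; Integrate=day 2; Sync=day 1; Design=day 1.

2 days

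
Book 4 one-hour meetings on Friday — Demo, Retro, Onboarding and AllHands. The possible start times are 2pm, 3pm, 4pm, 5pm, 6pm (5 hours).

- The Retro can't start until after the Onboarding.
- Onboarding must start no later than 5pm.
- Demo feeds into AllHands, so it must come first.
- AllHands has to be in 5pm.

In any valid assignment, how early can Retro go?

3pm

Precedence pushes Retro to at least 3pm.
Retro at 3pm is achievable: Onboarding -> 2pm, Demo -> 2pm, Retro -> 3pm, AllHands -> 5pm.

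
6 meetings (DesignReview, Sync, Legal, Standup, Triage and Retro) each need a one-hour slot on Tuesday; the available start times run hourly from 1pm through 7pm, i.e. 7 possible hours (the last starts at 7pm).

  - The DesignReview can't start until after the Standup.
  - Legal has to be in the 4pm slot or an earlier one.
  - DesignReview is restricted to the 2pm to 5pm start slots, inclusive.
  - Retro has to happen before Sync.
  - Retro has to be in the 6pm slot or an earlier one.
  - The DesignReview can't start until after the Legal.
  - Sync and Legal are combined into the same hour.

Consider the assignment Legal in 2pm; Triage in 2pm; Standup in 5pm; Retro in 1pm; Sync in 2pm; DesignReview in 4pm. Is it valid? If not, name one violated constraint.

Invalid. The DesignReview can't start until after the Standup.

Sync and Legal are combined into the same hour — holds.
DesignReview is restricted to the 2pm to 5pm start slots, inclusive — holds.
Retro has to be in the 6pm slot or an earlier one — holds.
The DesignReview can't start until after the Legal — holds.
Legal has to be in the 4pm slot or an earlier one — holds.
The DesignReview can't start until after the Standup — violated.
Retro has to happen before Sync — holds.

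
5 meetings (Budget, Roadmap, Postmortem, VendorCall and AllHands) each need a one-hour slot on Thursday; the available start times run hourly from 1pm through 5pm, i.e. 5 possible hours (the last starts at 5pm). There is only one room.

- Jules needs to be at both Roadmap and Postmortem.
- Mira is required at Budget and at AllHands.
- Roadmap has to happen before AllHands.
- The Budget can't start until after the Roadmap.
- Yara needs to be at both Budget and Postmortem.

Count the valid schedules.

Splitting on Budget: it can be 2pm (6), 3pm (10), 4pm (12), 5pm (12). Listing each branch's schedules as (Roadmap, Postmortem, VendorCall, AllHands):
Budget=2pm: (1pm,3pm,4pm,5pm) (1pm,3pm,5pm,4pm) (1pm,4pm,3pm,5pm) (1pm,4pm,5pm,3pm) (1pm,5pm,3pm,4pm) (1pm,5pm,4pm,3pm) — 6.
Budget=3pm: (1pm,2pm,4pm,5pm) (1pm,2pm,5pm,4pm) (1pm,4pm,2pm,5pm) (1pm,4pm,5pm,2pm) (1pm,5pm,2pm,4pm) (1pm,5pm,4pm,2pm) (2pm,1pm,4pm,5pm) (2pm,1pm,5pm,4pm) (2pm,4pm,1pm,5pm) (2pm,5pm,1pm,4pm) — 10.
Budget=4pm: (1pm,2pm,3pm,5pm) (1pm,2pm,5pm,3pm) (1pm,3pm,2pm,5pm) (1pm,3pm,5pm,2pm) (1pm,5pm,2pm,3pm) (1pm,5pm,3pm,2pm) (2pm,1pm,3pm,5pm) (2pm,1pm,5pm,3pm) (2pm,3pm,1pm,5pm) (2pm,5pm,1pm,3pm) (3pm,1pm,2pm,5pm) (3pm,2pm,1pm,5pm) — 12.
Budget=5pm: (1pm,2pm,3pm,4pm) (1pm,2pm,4pm,3pm) (1pm,3pm,2pm,4pm) (1pm,3pm,4pm,2pm) (1pm,4pm,2pm,3pm) (1pm,4pm,3pm,2pm) (2pm,1pm,3pm,4pm) (2pm,1pm,4pm,3pm) (2pm,3pm,1pm,4pm) (2pm,4pm,1pm,3pm) (3pm,1pm,2pm,4pm) (3pm,2pm,1pm,4pm) — 12.
Summing: 6 + 10 + 12 + 12 = 40.

40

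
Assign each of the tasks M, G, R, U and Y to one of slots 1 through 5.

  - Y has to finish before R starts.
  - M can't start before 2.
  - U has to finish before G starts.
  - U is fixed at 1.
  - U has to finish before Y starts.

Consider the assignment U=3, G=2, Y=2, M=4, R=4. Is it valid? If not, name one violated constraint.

U has to finish before Y starts — violated.
U has to finish before G starts — violated.
U is fixed at 1 — violated.
Y has to finish before R starts — holds.
M can't start before 2 — holds.

Invalid. U is fixed at 1.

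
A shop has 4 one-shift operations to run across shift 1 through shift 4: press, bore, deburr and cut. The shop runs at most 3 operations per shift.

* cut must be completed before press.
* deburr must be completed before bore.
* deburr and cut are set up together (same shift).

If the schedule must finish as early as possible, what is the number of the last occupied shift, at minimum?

The precedence chain requires at least 2 distinct shifts.
With at most 3 per shift and 4 operations, at least 2 shifts are needed.
2 works (last occupied shift: shift 2): for example bore=shift 2; cut=shift 1; deburr=shift 1; press=shift 2.

2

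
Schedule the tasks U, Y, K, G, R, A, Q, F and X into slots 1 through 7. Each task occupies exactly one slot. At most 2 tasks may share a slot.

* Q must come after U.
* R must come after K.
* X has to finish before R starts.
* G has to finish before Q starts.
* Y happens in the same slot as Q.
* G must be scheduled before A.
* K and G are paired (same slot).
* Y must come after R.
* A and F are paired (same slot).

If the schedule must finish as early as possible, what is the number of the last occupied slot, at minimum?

slot 5

The precedence chain requires at least 3 distinct slots.
With at most 2 per slot and 9 tasks, at least 5 slots are needed.
5 works (last occupied slot: 5): for example R=3, F=5, A=5, G=1, Y=4, X=2, Q=4, U=2, K=1.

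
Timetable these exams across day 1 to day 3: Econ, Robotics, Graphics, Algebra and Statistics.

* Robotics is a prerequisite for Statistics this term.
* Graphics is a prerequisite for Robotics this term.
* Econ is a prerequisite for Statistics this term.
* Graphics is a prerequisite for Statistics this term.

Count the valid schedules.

Splitting on Econ: it can be day 1 (3), day 2 (3). Listing each branch's schedules as (Robotics, Graphics, Algebra, Statistics) by day number:
Econ=day 1: (2,1,1,3) (2,1,2,3) (2,1,3,3) — 3.
Econ=day 2: (2,1,1,3) (2,1,2,3) (2,1,3,3) — 3.
Summing: 3 + 3 = 6.

6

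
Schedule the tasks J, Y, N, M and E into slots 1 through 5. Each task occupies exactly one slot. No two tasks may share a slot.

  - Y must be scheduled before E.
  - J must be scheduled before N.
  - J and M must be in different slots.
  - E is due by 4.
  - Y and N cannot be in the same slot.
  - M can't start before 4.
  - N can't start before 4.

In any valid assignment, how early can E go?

2

Precedence pushes E to at least 2; E's own window allows nothing later than 4.
E at 2 is achievable: Y in 1; M in 5; N in 4; E in 2; J in 3.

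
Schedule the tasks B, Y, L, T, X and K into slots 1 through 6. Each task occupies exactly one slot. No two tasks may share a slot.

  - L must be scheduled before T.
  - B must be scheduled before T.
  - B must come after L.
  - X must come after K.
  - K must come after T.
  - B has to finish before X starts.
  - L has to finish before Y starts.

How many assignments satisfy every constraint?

Splitting on B: it can be 2 (4), 3 (1). Listing each branch's schedules as (Y, L, T, X, K):
B=2: (3,1,4,6,5) (4,1,3,6,5) (5,1,3,6,4) (6,1,3,5,4) — 4.
B=3: (2,1,4,6,5) — 1.
Summing: 4 + 1 = 5.

5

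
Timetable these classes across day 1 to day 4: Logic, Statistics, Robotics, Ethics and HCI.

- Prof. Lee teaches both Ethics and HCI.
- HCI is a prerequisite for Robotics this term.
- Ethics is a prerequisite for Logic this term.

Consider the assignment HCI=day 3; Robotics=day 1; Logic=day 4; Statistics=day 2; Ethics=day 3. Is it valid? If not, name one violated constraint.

Invalid. HCI is a prerequisite for Robotics this term.

Ethics is a prerequisite for Logic this term — holds.
Prof. Lee teaches both Ethics and HCI — violated.
HCI is a prerequisite for Robotics this term — violated.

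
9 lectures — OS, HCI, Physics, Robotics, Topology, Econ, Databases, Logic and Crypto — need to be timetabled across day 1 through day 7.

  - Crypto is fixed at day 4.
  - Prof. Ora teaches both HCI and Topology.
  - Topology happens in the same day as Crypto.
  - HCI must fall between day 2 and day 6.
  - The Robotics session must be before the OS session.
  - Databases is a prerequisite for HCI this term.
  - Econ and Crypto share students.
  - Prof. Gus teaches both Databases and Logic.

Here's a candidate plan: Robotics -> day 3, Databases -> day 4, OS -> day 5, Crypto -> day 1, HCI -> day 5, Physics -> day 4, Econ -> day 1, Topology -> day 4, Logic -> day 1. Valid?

Invalid. Econ and Crypto share students.

Prof. Ora teaches both HCI and Topology — holds.
Econ and Crypto share students — violated.
Crypto is fixed at day 4 — violated.
Databases is a prerequisite for HCI this term — holds.
The Robotics session must be before the OS session — holds.
Prof. Gus teaches both Databases and Logic — holds.
Topology happens in the same day as Crypto — violated.
HCI must fall between day 2 and day 6 — holds.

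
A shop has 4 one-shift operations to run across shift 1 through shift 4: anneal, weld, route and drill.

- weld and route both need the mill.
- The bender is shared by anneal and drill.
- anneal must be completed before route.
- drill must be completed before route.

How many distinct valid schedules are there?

Splitting on anneal: it can be shift 1 (9), shift 2 (9), shift 3 (6). Listing each branch's schedules as (weld, route, drill) by shift number:
anneal=shift 1: (1,3,2) (1,4,2) (1,4,3) (2,3,2) (2,4,2) (2,4,3) (3,4,2) (3,4,3) (4,3,2) — 9.
anneal=shift 2: (1,3,1) (1,4,1) (1,4,3) (2,3,1) (2,4,1) (2,4,3) (3,4,1) (3,4,3) (4,3,1) — 9.
anneal=shift 3: (1,4,1) (1,4,2) (2,4,1) (2,4,2) (3,4,1) (3,4,2) — 6.
Summing: 9 + 9 + 6 = 24.

24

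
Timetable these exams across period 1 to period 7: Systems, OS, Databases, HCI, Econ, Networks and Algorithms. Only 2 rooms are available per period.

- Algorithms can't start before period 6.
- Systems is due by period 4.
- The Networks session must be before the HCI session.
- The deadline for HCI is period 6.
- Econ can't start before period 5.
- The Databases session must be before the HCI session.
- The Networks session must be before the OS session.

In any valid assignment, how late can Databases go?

Downstream work caps Databases at period 5.
Databases at period 5 is achievable: HCI=period 6, Algorithms=period 6, Econ=period 5, Networks=period 1, Systems=period 1, Databases=period 5, OS=period 2.

period 5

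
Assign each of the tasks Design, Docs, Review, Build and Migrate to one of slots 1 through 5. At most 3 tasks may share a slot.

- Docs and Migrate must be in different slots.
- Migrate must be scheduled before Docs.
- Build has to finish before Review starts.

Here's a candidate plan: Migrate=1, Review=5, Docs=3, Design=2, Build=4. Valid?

Valid

Docs and Migrate must be in different slots — holds.
Migrate must be scheduled before Docs — holds.
Build has to finish before Review starts — holds.
At most 3 tasks may share a slot — holds.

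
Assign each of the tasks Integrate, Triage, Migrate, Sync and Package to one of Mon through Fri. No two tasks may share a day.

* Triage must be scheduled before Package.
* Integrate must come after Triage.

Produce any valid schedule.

Package=Wed, Migrate=Thu, Triage=Mon, Integrate=Tue, Sync=Fri

Checking: Triage(Mon) before Package(Wed); Triage(Mon) before Integrate(Tue); max 1 per day (cap 1).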